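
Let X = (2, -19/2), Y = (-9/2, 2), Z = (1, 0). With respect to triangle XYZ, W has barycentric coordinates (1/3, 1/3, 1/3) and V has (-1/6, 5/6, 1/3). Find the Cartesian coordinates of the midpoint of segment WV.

(-17/8, 3/8)

Barycentric coordinates of the midpoint are the average: (1/12, 7/12, 1/3).
Converting: (1/12)·X + (7/12)·Y + (1/3)·Z = (-17/8, 3/8).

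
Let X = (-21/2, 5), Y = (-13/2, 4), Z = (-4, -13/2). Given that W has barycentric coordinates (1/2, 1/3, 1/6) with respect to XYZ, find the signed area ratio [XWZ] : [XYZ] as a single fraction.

1/3

The signed ratio [XWZ]/[XYZ] equals the barycentric coordinate of W at vertex Y, which is 1/3.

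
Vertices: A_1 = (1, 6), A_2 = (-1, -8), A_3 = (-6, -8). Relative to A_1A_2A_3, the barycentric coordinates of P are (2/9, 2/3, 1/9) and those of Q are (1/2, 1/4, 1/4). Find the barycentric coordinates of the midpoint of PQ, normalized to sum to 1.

Since both coordinate triples sum to 1, the midpoint's barycentrics are the componentwise average.
(2/9+1/2)/2 = 13/36; similarly 11/24 and 13/72.

(13/36, 11/24, 13/72)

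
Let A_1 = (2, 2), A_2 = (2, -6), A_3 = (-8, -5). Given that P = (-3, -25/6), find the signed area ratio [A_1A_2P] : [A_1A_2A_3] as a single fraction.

1/2

[A_1A_2A_3] = ½·(2·(-6−(-5)) + 2·(-5−2) + (-8)·(2−(-6))) = ½·(-2 − 14 − 64) = -40.
[A_1A_2P] = ½·(2·(-6−(-25/6)) + 2·(-25/6−2) + (-3)·(2−(-6))) = ½·(-11/3 − 37/3 − 24) = -20, so the ratio is (-20)/(-40) = 1/2.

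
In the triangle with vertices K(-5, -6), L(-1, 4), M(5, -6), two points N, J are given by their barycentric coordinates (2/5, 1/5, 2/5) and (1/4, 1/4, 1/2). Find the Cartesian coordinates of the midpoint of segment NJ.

(2/5, -15/4)

Barycentric coordinates of the midpoint are the average: (13/40, 9/40, 9/20).
Converting: (13/40)·K + (9/40)·L + (9/20)·M = (2/5, -15/4).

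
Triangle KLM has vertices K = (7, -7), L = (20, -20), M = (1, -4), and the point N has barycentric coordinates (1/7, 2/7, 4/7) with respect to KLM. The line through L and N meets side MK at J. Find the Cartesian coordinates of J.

Line LN meets MK where the L-coordinate vanishes; zeroing N's L-weight and renormalizing leaves M, K-weights 4/7 : 1/7 → (4/5, 1/5).
So J = (4/5)·M + (1/5)·K = (11/5, -23/5).

(11/5, -23/5)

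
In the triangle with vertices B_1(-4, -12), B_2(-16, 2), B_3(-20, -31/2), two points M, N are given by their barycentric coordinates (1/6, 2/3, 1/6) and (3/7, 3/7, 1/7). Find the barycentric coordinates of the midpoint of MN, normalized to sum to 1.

(25/84, 23/42, 13/84)

Since both coordinate triples sum to 1, the midpoint's barycentrics are the componentwise average.
(1/6+3/7)/2 = 25/84; similarly 23/42 and 13/84.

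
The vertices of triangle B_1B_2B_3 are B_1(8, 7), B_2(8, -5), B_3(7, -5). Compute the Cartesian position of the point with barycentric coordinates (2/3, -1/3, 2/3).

M = (2/3)·B_1 + (-1/3)·B_2 + (2/3)·B_3.
x-coordinate: (2/3)·8 + (-1/3)·8 + (2/3)·7 = 22/3.
y-coordinate: (2/3)·7 + (-1/3)·(-5) + (2/3)·(-5) = 3.

(22/3, 3)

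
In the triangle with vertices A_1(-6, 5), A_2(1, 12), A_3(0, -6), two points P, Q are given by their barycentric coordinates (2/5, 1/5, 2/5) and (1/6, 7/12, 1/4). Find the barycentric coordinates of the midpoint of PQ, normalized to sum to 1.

Since both coordinate triples sum to 1, the midpoint's barycentrics are the componentwise average.
(2/5+1/6)/2 = 17/60; similarly 47/120 and 13/40.

(17/60, 47/120, 13/40)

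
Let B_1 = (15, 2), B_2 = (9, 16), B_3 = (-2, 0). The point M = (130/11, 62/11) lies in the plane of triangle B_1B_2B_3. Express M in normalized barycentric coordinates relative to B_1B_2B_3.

(7/11, 3/11, 1/11)

Signed area of the reference triangle: [B_1B_2B_3] = ½·(15·(16−0) + 9·(0−2) + (-2)·(2−16)) = ½·(240 − 18 + 28) = 125.
[MB_2B_3] = ½·((130/11)·(16−0) + 9·(0−(62/11)) + (-2)·(62/11−16)) = ½·(2080/11 − 558/11 + 228/11) = 875/11, so the B_1-coordinate is (875/11)/125 = 7/11.
[B_1MB_3] = ½·(15·(62/11−0) + (130/11)·(0−2) + (-2)·(2−(62/11))) = ½·(930/11 − 260/11 + 80/11) = 375/11, so the B_2-coordinate is 3/11.
[B_1B_2M] = ½·(15·(16−(62/11)) + 9·(62/11−2) + (130/11)·(2−16)) = ½·(1710/11 + 360/11 − 1820/11) = 125/11, so the B_3-coordinate is 1/11.
Check: 7/11 + 3/11 + 1/11 = 1.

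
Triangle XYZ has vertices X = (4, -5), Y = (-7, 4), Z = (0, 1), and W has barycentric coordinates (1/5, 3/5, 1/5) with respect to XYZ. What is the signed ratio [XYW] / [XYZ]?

1/5

The signed ratio [XYW]/[XYZ] equals the barycentric coordinate of W at vertex Z, which is 1/5.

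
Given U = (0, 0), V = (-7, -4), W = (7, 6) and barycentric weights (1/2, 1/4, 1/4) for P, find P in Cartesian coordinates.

(0, 1/2)

P = (1/2)·U + (1/4)·V + (1/4)·W.
x-coordinate: (1/2)·0 + (1/4)·(-7) + (1/4)·7 = 0.
y-coordinate: (1/2)·0 + (1/4)·(-4) + (1/4)·6 = 1/2.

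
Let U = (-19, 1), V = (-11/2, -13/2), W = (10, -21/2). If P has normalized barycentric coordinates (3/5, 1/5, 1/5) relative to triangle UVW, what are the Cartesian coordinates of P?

P = (3/5)·U + (1/5)·V + (1/5)·W.
x-coordinate: (3/5)·(-19) + (1/5)·(-11/2) + (1/5)·10 = -21/2.
y-coordinate: (3/5)·1 + (1/5)·(-13/2) + (1/5)·(-21/2) = -14/5.

(-21/2, -14/5)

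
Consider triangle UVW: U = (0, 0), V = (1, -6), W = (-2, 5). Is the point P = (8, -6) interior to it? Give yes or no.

no

Barycentric coordinates of P: (11, -4, -6).
The three coordinates are positive, negative, negative; a point is interior exactly when all three are positive.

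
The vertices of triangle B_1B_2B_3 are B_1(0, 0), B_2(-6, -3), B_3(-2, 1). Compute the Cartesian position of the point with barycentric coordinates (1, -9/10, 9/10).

M = 1·B_1 + (-9/10)·B_2 + (9/10)·B_3.
x-coordinate: 1·0 + (-9/10)·(-6) + (9/10)·(-2) = 18/5.
y-coordinate: 1·0 + (-9/10)·(-3) + (9/10)·1 = 18/5.

(18/5, 18/5)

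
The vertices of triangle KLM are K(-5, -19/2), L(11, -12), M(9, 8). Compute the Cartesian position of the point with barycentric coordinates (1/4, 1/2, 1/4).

(13/2, -51/8)

N = (1/4)·K + (1/2)·L + (1/4)·M.
x-coordinate: (1/4)·(-5) + (1/2)·11 + (1/4)·9 = 13/2.
y-coordinate: (1/4)·(-19/2) + (1/2)·(-12) + (1/4)·8 = -51/8.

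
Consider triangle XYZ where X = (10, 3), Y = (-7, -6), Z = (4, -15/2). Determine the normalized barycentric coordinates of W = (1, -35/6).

Signed area of the reference triangle: [XYZ] = ½·(10·(-6−(-15/2)) + (-7)·(-15/2−3) + 4·(3−(-6))) = ½·(15 + 147/2 + 36) = 249/4.
[WYZ] = ½·(1·(-6−(-15/2)) + (-7)·(-15/2−(-35/6)) + 4·(-35/6−(-6))) = ½·(3/2 + 35/3 + 2/3) = 83/12, so the X-coordinate is (83/12)/(249/4) = 1/9.
[XWZ] = ½·(10·(-35/6−(-15/2)) + 1·(-15/2−3) + 4·(3−(-35/6))) = ½·(50/3 − 21/2 + 106/3) = 83/4, so the Y-coordinate is 1/3.
[XYW] = ½·(10·(-6−(-35/6)) + (-7)·(-35/6−3) + 1·(3−(-6))) = ½·(-5/3 + 371/6 + 9) = 415/12, so the Z-coordinate is 5/9.
Check: 1/9 + 1/3 + 5/9 = 1.

(1/9, 1/3, 5/9)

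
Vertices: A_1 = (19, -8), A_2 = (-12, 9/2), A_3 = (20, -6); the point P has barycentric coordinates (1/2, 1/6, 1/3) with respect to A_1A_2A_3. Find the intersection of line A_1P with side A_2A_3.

Line A_1P meets A_2A_3 where the A_1-coordinate vanishes; zeroing P's A_1-weight and renormalizing leaves A_2, A_3-weights 1/6 : 1/3 → (1/3, 2/3).
So Q = (1/3)·A_2 + (2/3)·A_3 = (28/3, -5/2).

(28/3, -5/2)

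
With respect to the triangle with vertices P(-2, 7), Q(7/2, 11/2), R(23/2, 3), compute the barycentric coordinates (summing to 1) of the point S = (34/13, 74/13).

Signed area of the reference triangle: [PQR] = ½·((-2)·(11/2−3) + (7/2)·(3−7) + (23/2)·(7−(11/2))) = ½·(-5 − 14 + 69/4) = -7/8.
[SQR] = ½·((34/13)·(11/2−3) + (7/2)·(3−(74/13)) + (23/2)·(74/13−(11/2))) = ½·(85/13 − 245/26 + 115/52) = -35/104, so the P-coordinate is (-35/104)/(-7/8) = 5/13.
[PSR] = ½·((-2)·(74/13−3) + (34/13)·(3−7) + (23/2)·(7−(74/13))) = ½·(-70/13 − 136/13 + 391/26) = -21/52, so the Q-coordinate is 6/13.
[PQS] = ½·((-2)·(11/2−(74/13)) + (7/2)·(74/13−7) + (34/13)·(7−(11/2))) = ½·(5/13 − 119/26 + 51/13) = -7/52, so the R-coordinate is 2/13.

(5/13, 6/13, 2/13)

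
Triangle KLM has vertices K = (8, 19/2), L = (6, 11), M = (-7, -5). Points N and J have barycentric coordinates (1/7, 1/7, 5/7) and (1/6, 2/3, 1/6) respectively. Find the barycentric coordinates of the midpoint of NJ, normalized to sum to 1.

(13/84, 17/42, 37/84)

Since both coordinate triples sum to 1, the midpoint's barycentrics are the componentwise average.
(1/7+1/6)/2 = 13/84; similarly 17/42 and 37/84.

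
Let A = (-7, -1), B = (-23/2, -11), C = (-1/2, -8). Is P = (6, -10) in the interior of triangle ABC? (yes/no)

no

Barycentric coordinates of P: (-83/193, -65/193, 341/193).
The three coordinates are negative, negative, positive; a point is interior exactly when all three are positive.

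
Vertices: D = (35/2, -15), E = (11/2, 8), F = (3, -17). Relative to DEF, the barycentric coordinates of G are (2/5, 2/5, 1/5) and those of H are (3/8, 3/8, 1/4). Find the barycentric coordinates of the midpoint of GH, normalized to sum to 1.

Since both coordinate triples sum to 1, the midpoint's barycentrics are the componentwise average.
(2/5+3/8)/2 = 31/80; similarly 31/80 and 9/40.

(31/80, 31/80, 9/40)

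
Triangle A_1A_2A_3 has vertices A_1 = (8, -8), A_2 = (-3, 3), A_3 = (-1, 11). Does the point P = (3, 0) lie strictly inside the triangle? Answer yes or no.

Barycentric coordinates of P: (27/55, 23/110, 3/10).
The three coordinates are positive, positive, positive; a point is interior exactly when all three are positive.

yes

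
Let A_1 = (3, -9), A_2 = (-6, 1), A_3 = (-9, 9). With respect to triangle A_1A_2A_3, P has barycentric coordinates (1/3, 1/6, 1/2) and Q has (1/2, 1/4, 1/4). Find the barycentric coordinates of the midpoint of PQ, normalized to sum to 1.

(5/12, 5/24, 3/8)

Since both coordinate triples sum to 1, the midpoint's barycentrics are the componentwise average.
(1/3+1/2)/2 = 5/12; similarly 5/24 and 3/8.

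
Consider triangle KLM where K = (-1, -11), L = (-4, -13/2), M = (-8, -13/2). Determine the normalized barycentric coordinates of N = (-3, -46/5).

Signed area of the reference triangle: [KLM] = ½·((-1)·(-13/2−(-13/2)) + (-4)·(-13/2−(-11)) + (-8)·(-11−(-13/2))) = ½·(0 − 18 + 36) = 9.
[NLM] = ½·((-3)·(-13/2−(-13/2)) + (-4)·(-13/2−(-46/5)) + (-8)·(-46/5−(-13/2))) = ½·(0 − 54/5 + 108/5) = 27/5, so the K-coordinate is (27/5)/9 = 3/5.
[KNM] = ½·((-1)·(-46/5−(-13/2)) + (-3)·(-13/2−(-11)) + (-8)·(-11−(-46/5))) = ½·(27/10 − 27/2 + 72/5) = 9/5, so the L-coordinate is 1/5.
[KLN] = ½·((-1)·(-13/2−(-46/5)) + (-4)·(-46/5−(-11)) + (-3)·(-11−(-13/2))) = ½·(-27/10 − 36/5 + 27/2) = 9/5, so the M-coordinate is 1/5.

(3/5, 1/5, 1/5)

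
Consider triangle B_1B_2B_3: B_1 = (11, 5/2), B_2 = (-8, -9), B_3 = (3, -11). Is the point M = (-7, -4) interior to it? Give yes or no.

no

Barycentric coordinates of M: (114/329, 382/329, -167/329).
The three coordinates are positive, positive, negative; a point is interior exactly when all three are positive.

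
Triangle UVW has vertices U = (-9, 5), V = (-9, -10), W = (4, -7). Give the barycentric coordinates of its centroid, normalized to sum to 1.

The centroid is the average of the vertices, so each weight is 1/3.

(1/3, 1/3, 1/3)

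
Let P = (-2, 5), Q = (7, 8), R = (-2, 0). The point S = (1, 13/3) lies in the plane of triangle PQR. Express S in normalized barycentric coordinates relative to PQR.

Signed area of the reference triangle: [PQR] = ½·((-2)·(8−0) + 7·(0−5) + (-2)·(5−8)) = ½·(-16 − 35 + 6) = -45/2.
[SQR] = ½·(1·(8−0) + 7·(0−(13/3)) + (-2)·(13/3−8)) = ½·(8 − 91/3 + 22/3) = -15/2, so the P-coordinate is (-15/2)/(-45/2) = 1/3.
[PSR] = ½·((-2)·(13/3−0) + 1·(0−5) + (-2)·(5−(13/3))) = ½·(-26/3 − 5 − 4/3) = -15/2, so the Q-coordinate is 1/3.
[PQS] = ½·((-2)·(8−(13/3)) + 7·(13/3−5) + 1·(5−8)) = ½·(-22/3 − 14/3 − 3) = -15/2, so the R-coordinate is 1/3.
Check: 1/3 + 1/3 + 1/3 = 1.

(1/3, 1/3, 1/3)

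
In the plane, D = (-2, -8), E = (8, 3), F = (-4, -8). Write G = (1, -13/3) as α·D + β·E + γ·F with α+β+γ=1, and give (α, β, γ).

Signed area of the reference triangle: [DEF] = ½·((-2)·(3−(-8)) + 8·(-8−(-8)) + (-4)·(-8−3)) = ½·(-22 + 0 + 44) = 11.
[GEF] = ½·(1·(3−(-8)) + 8·(-8−(-13/3)) + (-4)·(-13/3−3)) = ½·(11 − 88/3 + 88/3) = 11/2, so the D-coordinate is (11/2)/11 = 1/2.
[DGF] = ½·((-2)·(-13/3−(-8)) + 1·(-8−(-8)) + (-4)·(-8−(-13/3))) = ½·(-22/3 + 0 + 44/3) = 11/3, so the E-coordinate is 1/3.
[DEG] = ½·((-2)·(3−(-13/3)) + 8·(-13/3−(-8)) + 1·(-8−3)) = ½·(-44/3 + 88/3 − 11) = 11/6, so the F-coordinate is 1/6.
Check: 1/2 + 1/3 + 1/6 = 1.

(1/2, 1/3, 1/6)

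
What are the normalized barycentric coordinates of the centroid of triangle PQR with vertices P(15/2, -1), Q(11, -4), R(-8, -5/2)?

The centroid is the average of the vertices, so each weight is 1/3.

(1/3, 1/3, 1/3)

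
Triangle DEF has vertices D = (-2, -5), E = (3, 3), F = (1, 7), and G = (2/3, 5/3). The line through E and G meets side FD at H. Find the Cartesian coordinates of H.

(-1/2, 1)

Barycentric coordinates of G with respect to DEF: (1/3, 1/3, 1/3).
On side FD the E-coordinate is zero; dropping G's E-weight 1/3 and renormalizing the remaining 1/3 : 1/3 gives weights 1/2, 1/2 on F, D.
H = (1/2)·(1, 7) + (1/2)·(-2, -5) = (-1/2, 1).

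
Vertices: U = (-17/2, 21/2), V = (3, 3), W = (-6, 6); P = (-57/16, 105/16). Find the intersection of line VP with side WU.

(-15/2, 87/10)

Barycentric coordinates of P with respect to UVW: (3/8, 3/8, 1/4).
On side WU the V-coordinate is zero; dropping P's V-weight 3/8 and renormalizing the remaining 1/4 : 3/8 gives weights 2/5, 3/5 on W, U.
Q = (2/5)·(-6, 6) + (3/5)·(-17/2, 21/2) = (-15/2, 87/10).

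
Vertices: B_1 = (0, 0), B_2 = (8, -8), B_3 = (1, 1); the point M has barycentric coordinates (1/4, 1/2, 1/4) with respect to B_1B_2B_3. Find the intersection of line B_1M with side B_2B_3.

Line B_1M meets B_2B_3 where the B_1-coordinate vanishes; zeroing M's B_1-weight and renormalizing leaves B_2, B_3-weights 1/2 : 1/4 → (2/3, 1/3).
So N = (2/3)·B_2 + (1/3)·B_3 = (17/3, -5).

(17/3, -5)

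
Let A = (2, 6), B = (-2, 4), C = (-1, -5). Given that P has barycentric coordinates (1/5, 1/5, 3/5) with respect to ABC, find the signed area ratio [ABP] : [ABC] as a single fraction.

3/5

The signed ratio [ABP]/[ABC] equals the barycentric coordinate of P at vertex C, which is 3/5.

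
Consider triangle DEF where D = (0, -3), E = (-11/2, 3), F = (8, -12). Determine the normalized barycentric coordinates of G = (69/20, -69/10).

(2/5, 1/10, 1/2)

Signed area of the reference triangle: [DEF] = ½·(0·(3−(-12)) + (-11/2)·(-12−(-3)) + 8·(-3−3)) = ½·(0 + 99/2 − 48) = 3/4.
[GEF] = ½·((69/20)·(3−(-12)) + (-11/2)·(-12−(-69/10)) + 8·(-69/10−3)) = ½·(207/4 + 561/20 − 396/5) = 3/10, so the D-coordinate is (3/10)/(3/4) = 2/5.
[DGF] = ½·(0·(-69/10−(-12)) + (69/20)·(-12−(-3)) + 8·(-3−(-69/10))) = ½·(0 − 621/20 + 156/5) = 3/40, so the E-coordinate is 1/10.
[DEG] = ½·(0·(3−(-69/10)) + (-11/2)·(-69/10−(-3)) + (69/20)·(-3−3)) = ½·(0 + 429/20 − 207/10) = 3/8, so the F-coordinate is 1/2.
Check: 2/5 + 1/10 + 1/2 = 1.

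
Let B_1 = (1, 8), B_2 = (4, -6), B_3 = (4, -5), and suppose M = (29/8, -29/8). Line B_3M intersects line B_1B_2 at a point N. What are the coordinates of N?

Barycentric coordinates of M with respect to B_1B_2B_3: (1/8, 1/4, 5/8).
On side B_1B_2 the B_3-coordinate is zero; dropping M's B_3-weight 5/8 and renormalizing the remaining 1/8 : 1/4 gives weights 1/3, 2/3 on B_1, B_2.
N = (1/3)·(1, 8) + (2/3)·(4, -6) = (3, -4/3).

(3, -4/3)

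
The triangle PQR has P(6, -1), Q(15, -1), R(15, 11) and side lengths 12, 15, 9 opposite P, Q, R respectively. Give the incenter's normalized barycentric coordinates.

(1/3, 5/12, 1/4)

The incenter has barycentric coordinates proportional to the opposite side lengths: (12 : 15 : 9).
Normalizing by 12+15+9 = 36 gives (1/3, 5/12, 1/4).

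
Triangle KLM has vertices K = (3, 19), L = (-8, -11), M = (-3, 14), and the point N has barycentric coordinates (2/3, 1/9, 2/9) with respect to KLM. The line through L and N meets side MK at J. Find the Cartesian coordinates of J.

Line LN meets MK where the L-coordinate vanishes; zeroing N's L-weight and renormalizing leaves M, K-weights 2/9 : 2/3 → (1/4, 3/4).
So J = (1/4)·M + (3/4)·K = (3/2, 71/4).

(3/2, 71/4)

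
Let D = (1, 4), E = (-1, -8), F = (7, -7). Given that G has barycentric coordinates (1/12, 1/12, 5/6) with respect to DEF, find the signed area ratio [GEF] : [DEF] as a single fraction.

1/12

The signed ratio [GEF]/[DEF] equals the barycentric coordinate of G at vertex D, which is 1/12.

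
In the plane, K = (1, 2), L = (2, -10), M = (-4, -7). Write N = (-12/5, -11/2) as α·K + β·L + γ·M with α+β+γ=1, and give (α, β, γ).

Signed area of the reference triangle: [KLM] = ½·(1·(-10−(-7)) + 2·(-7−2) + (-4)·(2−(-10))) = ½·(-3 − 18 − 48) = -69/2.
[NLM] = ½·((-12/5)·(-10−(-7)) + 2·(-7−(-11/2)) + (-4)·(-11/2−(-10))) = ½·(36/5 − 3 − 18) = -69/10, so the K-coordinate is (-69/10)/(-69/2) = 1/5.
[KNM] = ½·(1·(-11/2−(-7)) + (-12/5)·(-7−2) + (-4)·(2−(-11/2))) = ½·(3/2 + 108/5 − 30) = -69/20, so the L-coordinate is 1/10.
[KLN] = ½·(1·(-10−(-11/2)) + 2·(-11/2−2) + (-12/5)·(2−(-10))) = ½·(-9/2 − 15 − 144/5) = -483/20, so the M-coordinate is 7/10.

(1/5, 1/10, 7/10)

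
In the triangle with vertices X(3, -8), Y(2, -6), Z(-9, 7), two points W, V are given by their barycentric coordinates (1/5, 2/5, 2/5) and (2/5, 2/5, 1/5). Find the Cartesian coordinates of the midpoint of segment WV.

Barycentric coordinates of the midpoint are the average: (3/10, 2/5, 3/10).
Converting: (3/10)·X + (2/5)·Y + (3/10)·Z = (-1, -27/10).

(-1, -27/10)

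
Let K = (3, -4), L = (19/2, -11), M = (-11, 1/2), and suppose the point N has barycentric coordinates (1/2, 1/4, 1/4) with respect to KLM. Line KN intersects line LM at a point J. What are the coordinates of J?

Line KN meets LM where the K-coordinate vanishes; zeroing N's K-weight and renormalizing leaves L, M-weights 1/4 : 1/4 → (1/2, 1/2).
So J = (1/2)·L + (1/2)·M = (-3/4, -21/4).

(-3/4, -21/4)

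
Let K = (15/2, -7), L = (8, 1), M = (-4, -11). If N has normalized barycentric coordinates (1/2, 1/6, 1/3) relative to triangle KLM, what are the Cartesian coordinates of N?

(15/4, -7)

N = (1/2)·K + (1/6)·L + (1/3)·M.
x-coordinate: (1/2)·(15/2) + (1/6)·8 + (1/3)·(-4) = 15/4.
y-coordinate: (1/2)·(-7) + (1/6)·1 + (1/3)·(-11) = -7.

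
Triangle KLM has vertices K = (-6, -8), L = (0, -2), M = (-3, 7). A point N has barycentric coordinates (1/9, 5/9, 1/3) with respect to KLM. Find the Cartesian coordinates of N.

(-5/3, 1/3)

N = (1/9)·K + (5/9)·L + (1/3)·M.
x-coordinate: (1/9)·(-6) + (5/9)·0 + (1/3)·(-3) = -5/3.
y-coordinate: (1/9)·(-8) + (5/9)·(-2) + (1/3)·7 = 1/3.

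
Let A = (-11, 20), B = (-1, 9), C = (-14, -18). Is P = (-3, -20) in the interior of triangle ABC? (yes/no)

no

Barycentric coordinates of P: (-323/413, 424/413, 312/413).
The three coordinates are negative, positive, positive; a point is interior exactly when all three are positive.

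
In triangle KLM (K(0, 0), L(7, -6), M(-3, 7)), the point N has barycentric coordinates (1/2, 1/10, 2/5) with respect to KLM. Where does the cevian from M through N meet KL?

(7/6, -1)

Line MN meets KL where the M-coordinate vanishes; zeroing N's M-weight and renormalizing leaves K, L-weights 1/2 : 1/10 → (5/6, 1/6).
So J = (5/6)·K + (1/6)·L = (7/6, -1).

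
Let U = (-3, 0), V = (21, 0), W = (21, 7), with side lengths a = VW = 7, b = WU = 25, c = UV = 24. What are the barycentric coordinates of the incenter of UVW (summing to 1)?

The incenter has barycentric coordinates proportional to the opposite side lengths: (7 : 25 : 24).
Normalizing by 7+25+24 = 56 gives (1/8, 25/56, 3/7).

(1/8, 25/56, 3/7)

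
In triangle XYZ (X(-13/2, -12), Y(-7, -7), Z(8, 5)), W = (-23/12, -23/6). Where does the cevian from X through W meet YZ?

(-1, -11/5)

Barycentric coordinates of W with respect to XYZ: (1/6, 1/2, 1/3).
On side YZ the X-coordinate is zero; dropping W's X-weight 1/6 and renormalizing the remaining 1/2 : 1/3 gives weights 3/5, 2/5 on Y, Z.
V = (3/5)·(-7, -7) + (2/5)·(8, 5) = (-1, -11/5).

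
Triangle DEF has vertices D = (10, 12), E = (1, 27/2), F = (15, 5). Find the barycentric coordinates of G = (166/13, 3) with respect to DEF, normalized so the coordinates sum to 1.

(-11/13, 6/13, 18/13)

Signed area of the reference triangle: [DEF] = ½·(10·(27/2−5) + 1·(5−12) + 15·(12−(27/2))) = ½·(85 − 7 − 45/2) = 111/4.
[GEF] = ½·((166/13)·(27/2−5) + 1·(5−3) + 15·(3−(27/2))) = ½·(1411/13 + 2 − 315/2) = -1221/52, so the D-coordinate is (-1221/52)/(111/4) = -11/13.
[DGF] = ½·(10·(3−5) + (166/13)·(5−12) + 15·(12−3)) = ½·(-20 − 1162/13 + 135) = 333/26, so the E-coordinate is 6/13.
[DEG] = ½·(10·(27/2−3) + 1·(3−12) + (166/13)·(12−(27/2))) = ½·(105 − 9 − 249/13) = 999/26, so the F-coordinate is 18/13.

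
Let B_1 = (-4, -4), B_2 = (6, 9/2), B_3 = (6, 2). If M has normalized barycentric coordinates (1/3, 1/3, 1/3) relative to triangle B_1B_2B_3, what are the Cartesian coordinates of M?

M = (1/3)·B_1 + (1/3)·B_2 + (1/3)·B_3.
x-coordinate: (1/3)·(-4) + (1/3)·6 + (1/3)·6 = 8/3.
y-coordinate: (1/3)·(-4) + (1/3)·(9/2) + (1/3)·2 = 5/6.

(8/3, 5/6)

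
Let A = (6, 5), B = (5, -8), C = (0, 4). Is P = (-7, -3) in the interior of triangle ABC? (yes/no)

Barycentric coordinates of P: (-17/11, 5/11, 23/11).
The three coordinates are negative, positive, positive; a point is interior exactly when all three are positive.

no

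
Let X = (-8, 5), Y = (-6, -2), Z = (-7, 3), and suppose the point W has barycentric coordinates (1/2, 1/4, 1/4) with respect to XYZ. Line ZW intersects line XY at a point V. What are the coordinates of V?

(-22/3, 8/3)

Line ZW meets XY where the Z-coordinate vanishes; zeroing W's Z-weight and renormalizing leaves X, Y-weights 1/2 : 1/4 → (2/3, 1/3).
So V = (2/3)·X + (1/3)·Y = (-22/3, 8/3).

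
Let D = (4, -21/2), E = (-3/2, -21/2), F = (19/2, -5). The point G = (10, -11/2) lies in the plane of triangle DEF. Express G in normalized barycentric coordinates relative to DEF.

(3/11, -2/11, 10/11)

Signed area of the reference triangle: [DEF] = ½·(4·(-21/2−(-5)) + (-3/2)·(-5−(-21/2)) + (19/2)·(-21/2−(-21/2))) = ½·(-22 − 33/4 + 0) = -121/8.
[GEF] = ½·(10·(-21/2−(-5)) + (-3/2)·(-5−(-11/2)) + (19/2)·(-11/2−(-21/2))) = ½·(-55 − 3/4 + 95/2) = -33/8, so the D-coordinate is (-33/8)/(-121/8) = 3/11.
[DGF] = ½·(4·(-11/2−(-5)) + 10·(-5−(-21/2)) + (19/2)·(-21/2−(-11/2))) = ½·(-2 + 55 − 95/2) = 11/4, so the E-coordinate is -2/11.
[DEG] = ½·(4·(-21/2−(-11/2)) + (-3/2)·(-11/2−(-21/2)) + 10·(-21/2−(-21/2))) = ½·(-20 − 15/2 + 0) = -55/4, so the F-coordinate is 10/11.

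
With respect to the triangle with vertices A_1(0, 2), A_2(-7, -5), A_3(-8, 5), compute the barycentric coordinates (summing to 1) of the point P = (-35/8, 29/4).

(1/2, -3/8, 7/8)

Signed area of the reference triangle: [A_1A_2A_3] = ½·(0·(-5−5) + (-7)·(5−2) + (-8)·(2−(-5))) = ½·(0 − 21 − 56) = -77/2.
[PA_2A_3] = ½·((-35/8)·(-5−5) + (-7)·(5−(29/4)) + (-8)·(29/4−(-5))) = ½·(175/4 + 63/4 − 98) = -77/4, so the A_1-coordinate is (-77/4)/(-77/2) = 1/2.
[A_1PA_3] = ½·(0·(29/4−5) + (-35/8)·(5−2) + (-8)·(2−(29/4))) = ½·(0 − 105/8 + 42) = 231/16, so the A_2-coordinate is -3/8.
[A_1A_2P] = ½·(0·(-5−(29/4)) + (-7)·(29/4−2) + (-35/8)·(2−(-5))) = ½·(0 − 147/4 − 245/8) = -539/16, so the A_3-coordinate is 7/8.
Check: 1/2 − 3/8 + 7/8 = 1.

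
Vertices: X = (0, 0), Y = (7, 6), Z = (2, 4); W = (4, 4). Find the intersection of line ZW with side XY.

Barycentric coordinates of W with respect to XYZ: (1/4, 1/2, 1/4).
On side XY the Z-coordinate is zero; dropping W's Z-weight 1/4 and renormalizing the remaining 1/4 : 1/2 gives weights 1/3, 2/3 on X, Y.
V = (1/3)·(0, 0) + (2/3)·(7, 6) = (14/3, 4).

(14/3, 4)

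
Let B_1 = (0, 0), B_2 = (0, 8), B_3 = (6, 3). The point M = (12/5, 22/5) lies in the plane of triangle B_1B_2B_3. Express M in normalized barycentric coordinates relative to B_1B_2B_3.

(1/5, 2/5, 2/5)

Signed area of the reference triangle: [B_1B_2B_3] = ½·(0·(8−3) + 0·(3−0) + 6·(0−8)) = ½·(0 + 0 − 48) = -24.
[MB_2B_3] = ½·((12/5)·(8−3) + 0·(3−(22/5)) + 6·(22/5−8)) = ½·(12 + 0 − 108/5) = -24/5, so the B_1-coordinate is (-24/5)/(-24) = 1/5.
[B_1MB_3] = ½·(0·(22/5−3) + (12/5)·(3−0) + 6·(0−(22/5))) = ½·(0 + 36/5 − 132/5) = -48/5, so the B_2-coordinate is 2/5.
[B_1B_2M] = ½·(0·(8−(22/5)) + 0·(22/5−0) + (12/5)·(0−8)) = ½·(0 + 0 − 96/5) = -48/5, so the B_3-coordinate is 2/5.
Check: 1/5 + 2/5 + 2/5 = 1.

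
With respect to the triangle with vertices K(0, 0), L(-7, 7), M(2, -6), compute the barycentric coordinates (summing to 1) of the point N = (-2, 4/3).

(1/2, 1/3, 1/6)

Signed area of the reference triangle: [KLM] = ½·(0·(7−(-6)) + (-7)·(-6−0) + 2·(0−7)) = ½·(0 + 42 − 14) = 14.
[NLM] = ½·((-2)·(7−(-6)) + (-7)·(-6−(4/3)) + 2·(4/3−7)) = ½·(-26 + 154/3 − 34/3) = 7, so the K-coordinate is 7/14 = 1/2.
[KNM] = ½·(0·(4/3−(-6)) + (-2)·(-6−0) + 2·(0−(4/3))) = ½·(0 + 12 − 8/3) = 14/3, so the L-coordinate is 1/3.
[KLN] = ½·(0·(7−(4/3)) + (-7)·(4/3−0) + (-2)·(0−7)) = ½·(0 − 28/3 + 14) = 7/3, so the M-coordinate is 1/6.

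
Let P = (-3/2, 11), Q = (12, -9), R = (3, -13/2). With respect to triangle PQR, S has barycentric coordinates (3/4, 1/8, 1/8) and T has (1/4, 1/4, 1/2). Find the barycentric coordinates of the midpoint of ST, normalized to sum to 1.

(1/2, 3/16, 5/16)

Since both coordinate triples sum to 1, the midpoint's barycentrics are the componentwise average.
(3/4+1/4)/2 = 1/2; similarly 3/16 and 5/16.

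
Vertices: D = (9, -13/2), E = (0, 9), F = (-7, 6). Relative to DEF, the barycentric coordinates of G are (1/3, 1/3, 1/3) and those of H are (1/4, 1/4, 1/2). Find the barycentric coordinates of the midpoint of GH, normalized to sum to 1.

(7/24, 7/24, 5/12)

Since both coordinate triples sum to 1, the midpoint's barycentrics are the componentwise average.
(1/3+1/4)/2 = 7/24; similarly 7/24 and 5/12.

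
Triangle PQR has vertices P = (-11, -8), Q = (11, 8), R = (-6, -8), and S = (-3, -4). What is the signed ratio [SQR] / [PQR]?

1/4

[PQR] = ½·((-11)·(8−(-8)) + 11·(-8−(-8)) + (-6)·(-8−8)) = ½·(-176 + 0 + 96) = -40.
[SQR] = ½·((-3)·(8−(-8)) + 11·(-8−(-4)) + (-6)·(-4−8)) = ½·(-48 − 44 + 72) = -10, so the ratio is (-10)/(-40) = 1/4.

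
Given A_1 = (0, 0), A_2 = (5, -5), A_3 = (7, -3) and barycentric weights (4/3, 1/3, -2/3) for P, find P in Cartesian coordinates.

P = (4/3)·A_1 + (1/3)·A_2 + (-2/3)·A_3.
x-coordinate: (4/3)·0 + (1/3)·5 + (-2/3)·7 = -3.
y-coordinate: (4/3)·0 + (1/3)·(-5) + (-2/3)·(-3) = 1/3.

(-3, 1/3)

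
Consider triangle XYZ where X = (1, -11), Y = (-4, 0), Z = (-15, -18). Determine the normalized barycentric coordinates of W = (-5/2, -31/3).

(2/3, 1/6, 1/6)

Signed area of the reference triangle: [XYZ] = ½·(1·(0−(-18)) + (-4)·(-18−(-11)) + (-15)·(-11−0)) = ½·(18 + 28 + 165) = 211/2.
[WYZ] = ½·((-5/2)·(0−(-18)) + (-4)·(-18−(-31/3)) + (-15)·(-31/3−0)) = ½·(-45 + 92/3 + 155) = 211/3, so the X-coordinate is (211/3)/(211/2) = 2/3.
[XWZ] = ½·(1·(-31/3−(-18)) + (-5/2)·(-18−(-11)) + (-15)·(-11−(-31/3))) = ½·(23/3 + 35/2 + 10) = 211/12, so the Y-coordinate is 1/6.
[XYW] = ½·(1·(0−(-31/3)) + (-4)·(-31/3−(-11)) + (-5/2)·(-11−0)) = ½·(31/3 − 8/3 + 55/2) = 211/12, so the Z-coordinate is 1/6.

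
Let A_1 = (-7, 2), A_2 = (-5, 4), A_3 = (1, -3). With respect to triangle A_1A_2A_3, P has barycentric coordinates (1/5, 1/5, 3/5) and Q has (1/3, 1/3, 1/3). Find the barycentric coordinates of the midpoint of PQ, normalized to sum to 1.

Since both coordinate triples sum to 1, the midpoint's barycentrics are the componentwise average.
(1/5+1/3)/2 = 4/15; similarly 4/15 and 7/15.

(4/15, 4/15, 7/15)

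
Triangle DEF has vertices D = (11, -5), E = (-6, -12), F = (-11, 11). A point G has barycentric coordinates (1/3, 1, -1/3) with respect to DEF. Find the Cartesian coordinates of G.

G = (1/3)·D + 1·E + (-1/3)·F.
x-coordinate: (1/3)·11 + 1·(-6) + (-1/3)·(-11) = 4/3.
y-coordinate: (1/3)·(-5) + 1·(-12) + (-1/3)·11 = -52/3.

(4/3, -52/3)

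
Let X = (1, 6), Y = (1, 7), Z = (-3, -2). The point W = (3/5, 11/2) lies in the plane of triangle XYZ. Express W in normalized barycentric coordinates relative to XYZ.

Signed area of the reference triangle: [XYZ] = ½·(1·(7−(-2)) + 1·(-2−6) + (-3)·(6−7)) = ½·(9 − 8 + 3) = 2.
[WYZ] = ½·((3/5)·(7−(-2)) + 1·(-2−(11/2)) + (-3)·(11/2−7)) = ½·(27/5 − 15/2 + 9/2) = 6/5, so the X-coordinate is (6/5)/2 = 3/5.
[XWZ] = ½·(1·(11/2−(-2)) + (3/5)·(-2−6) + (-3)·(6−(11/2))) = ½·(15/2 − 24/5 − 3/2) = 3/5, so the Y-coordinate is 3/10.
[XYW] = ½·(1·(7−(11/2)) + 1·(11/2−6) + (3/5)·(6−7)) = ½·(3/2 − 1/2 − 3/5) = 1/5, so the Z-coordinate is 1/10.
Check: 3/5 + 3/10 + 1/10 = 1.

(3/5, 3/10, 1/10)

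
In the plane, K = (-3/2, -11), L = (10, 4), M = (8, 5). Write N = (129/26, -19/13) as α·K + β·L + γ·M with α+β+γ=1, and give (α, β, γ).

(5/13, 4/13, 4/13)

Signed area of the reference triangle: [KLM] = ½·((-3/2)·(4−5) + 10·(5−(-11)) + 8·(-11−4)) = ½·(3/2 + 160 − 120) = 83/4.
[NLM] = ½·((129/26)·(4−5) + 10·(5−(-19/13)) + 8·(-19/13−4)) = ½·(-129/26 + 840/13 − 568/13) = 415/52, so the K-coordinate is (415/52)/(83/4) = 5/13.
[KNM] = ½·((-3/2)·(-19/13−5) + (129/26)·(5−(-11)) + 8·(-11−(-19/13))) = ½·(126/13 + 1032/13 − 992/13) = 83/13, so the L-coordinate is 4/13.
[KLN] = ½·((-3/2)·(4−(-19/13)) + 10·(-19/13−(-11)) + (129/26)·(-11−4)) = ½·(-213/26 + 1240/13 − 1935/26) = 83/13, so the M-coordinate is 4/13.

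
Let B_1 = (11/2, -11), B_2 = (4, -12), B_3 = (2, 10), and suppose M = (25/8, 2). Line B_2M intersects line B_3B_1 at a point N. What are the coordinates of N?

Barycentric coordinates of M with respect to B_1B_2B_3: (1/4, 1/8, 5/8).
On side B_3B_1 the B_2-coordinate is zero; dropping M's B_2-weight 1/8 and renormalizing the remaining 5/8 : 1/4 gives weights 5/7, 2/7 on B_3, B_1.
N = (5/7)·(2, 10) + (2/7)·(11/2, -11) = (3, 4).

(3, 4)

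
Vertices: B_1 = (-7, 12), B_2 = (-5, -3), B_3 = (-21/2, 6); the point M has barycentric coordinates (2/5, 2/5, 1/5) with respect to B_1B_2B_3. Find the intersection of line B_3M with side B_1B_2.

(-6, 9/2)

Line B_3M meets B_1B_2 where the B_3-coordinate vanishes; zeroing M's B_3-weight and renormalizing leaves B_1, B_2-weights 2/5 : 2/5 → (1/2, 1/2).
So N = (1/2)·B_1 + (1/2)·B_2 = (-6, 9/2).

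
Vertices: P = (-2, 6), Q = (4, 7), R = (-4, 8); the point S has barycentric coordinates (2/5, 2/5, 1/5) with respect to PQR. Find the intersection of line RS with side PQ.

Line RS meets PQ where the R-coordinate vanishes; zeroing S's R-weight and renormalizing leaves P, Q-weights 2/5 : 2/5 → (1/2, 1/2).
So T = (1/2)·P + (1/2)·Q = (1, 13/2).

(1, 13/2)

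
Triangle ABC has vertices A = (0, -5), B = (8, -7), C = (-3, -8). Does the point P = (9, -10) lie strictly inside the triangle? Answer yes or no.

Barycentric coordinates of P: (-17/15, 7/5, 11/15).
The three coordinates are negative, positive, positive; a point is interior exactly when all three are positive.

no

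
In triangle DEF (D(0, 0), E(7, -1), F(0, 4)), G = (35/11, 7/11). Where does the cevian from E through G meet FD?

(0, 2)

Barycentric coordinates of G with respect to DEF: (3/11, 5/11, 3/11).
On side FD the E-coordinate is zero; dropping G's E-weight 5/11 and renormalizing the remaining 3/11 : 3/11 gives weights 1/2, 1/2 on F, D.
H = (1/2)·(0, 4) + (1/2)·(0, 0) = (0, 2).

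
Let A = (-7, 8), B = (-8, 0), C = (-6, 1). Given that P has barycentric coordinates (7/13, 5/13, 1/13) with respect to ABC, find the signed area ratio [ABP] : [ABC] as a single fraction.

1/13

The signed ratio [ABP]/[ABC] equals the barycentric coordinate of P at vertex C, which is 1/13.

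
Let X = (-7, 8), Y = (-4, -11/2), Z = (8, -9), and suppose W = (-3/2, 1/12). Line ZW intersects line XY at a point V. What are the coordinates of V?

(-25/4, 37/8)

Barycentric coordinates of W with respect to XYZ: (1/2, 1/6, 1/3).
On side XY the Z-coordinate is zero; dropping W's Z-weight 1/3 and renormalizing the remaining 1/2 : 1/6 gives weights 3/4, 1/4 on X, Y.
V = (3/4)·(-7, 8) + (1/4)·(-4, -11/2) = (-25/4, 37/8).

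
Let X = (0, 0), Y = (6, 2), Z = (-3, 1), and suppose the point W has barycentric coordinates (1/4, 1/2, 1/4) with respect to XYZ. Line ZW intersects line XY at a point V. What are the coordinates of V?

Line ZW meets XY where the Z-coordinate vanishes; zeroing W's Z-weight and renormalizing leaves X, Y-weights 1/4 : 1/2 → (1/3, 2/3).
So V = (1/3)·X + (2/3)·Y = (4, 4/3).

(4, 4/3)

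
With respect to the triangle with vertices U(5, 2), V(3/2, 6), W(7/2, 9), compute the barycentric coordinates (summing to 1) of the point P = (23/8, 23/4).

(1/4, 1/2, 1/4)

Signed area of the reference triangle: [UVW] = ½·(5·(6−9) + (3/2)·(9−2) + (7/2)·(2−6)) = ½·(-15 + 21/2 − 14) = -37/4.
[PVW] = ½·((23/8)·(6−9) + (3/2)·(9−(23/4)) + (7/2)·(23/4−6)) = ½·(-69/8 + 39/8 − 7/8) = -37/16, so the U-coordinate is (-37/16)/(-37/4) = 1/4.
[UPW] = ½·(5·(23/4−9) + (23/8)·(9−2) + (7/2)·(2−(23/4))) = ½·(-65/4 + 161/8 − 105/8) = -37/8, so the V-coordinate is 1/2.
[UVP] = ½·(5·(6−(23/4)) + (3/2)·(23/4−2) + (23/8)·(2−6)) = ½·(5/4 + 45/8 − 23/2) = -37/16, so the W-coordinate is 1/4.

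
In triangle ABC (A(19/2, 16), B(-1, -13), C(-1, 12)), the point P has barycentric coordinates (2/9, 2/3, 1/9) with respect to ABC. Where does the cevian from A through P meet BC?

(-1, -66/7)

Line AP meets BC where the A-coordinate vanishes; zeroing P's A-weight and renormalizing leaves B, C-weights 2/3 : 1/9 → (6/7, 1/7).
So Q = (6/7)·B + (1/7)·C = (-1, -66/7).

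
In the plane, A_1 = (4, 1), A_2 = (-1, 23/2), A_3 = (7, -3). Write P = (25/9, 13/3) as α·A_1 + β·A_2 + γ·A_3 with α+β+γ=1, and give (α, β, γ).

(2/9, 4/9, 1/3)

Signed area of the reference triangle: [A_1A_2A_3] = ½·(4·(23/2−(-3)) + (-1)·(-3−1) + 7·(1−(23/2))) = ½·(58 + 4 − 147/2) = -23/4.
[PA_2A_3] = ½·((25/9)·(23/2−(-3)) + (-1)·(-3−(13/3)) + 7·(13/3−(23/2))) = ½·(725/18 + 22/3 − 301/6) = -23/18, so the A_1-coordinate is (-23/18)/(-23/4) = 2/9.
[A_1PA_3] = ½·(4·(13/3−(-3)) + (25/9)·(-3−1) + 7·(1−(13/3))) = ½·(88/3 − 100/9 − 70/3) = -23/9, so the A_2-coordinate is 4/9.
[A_1A_2P] = ½·(4·(23/2−(13/3)) + (-1)·(13/3−1) + (25/9)·(1−(23/2))) = ½·(86/3 − 10/3 − 175/6) = -23/12, so the A_3-coordinate is 1/3.
Check: 2/9 + 4/9 + 1/3 = 1.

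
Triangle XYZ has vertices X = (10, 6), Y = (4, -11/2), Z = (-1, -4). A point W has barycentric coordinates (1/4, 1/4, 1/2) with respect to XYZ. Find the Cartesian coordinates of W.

(3, -15/8)

W = (1/4)·X + (1/4)·Y + (1/2)·Z.
x-coordinate: (1/4)·10 + (1/4)·4 + (1/2)·(-1) = 3.
y-coordinate: (1/4)·6 + (1/4)·(-11/2) + (1/2)·(-4) = -15/8.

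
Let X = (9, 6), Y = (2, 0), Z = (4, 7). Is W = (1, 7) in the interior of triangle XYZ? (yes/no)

no

Barycentric coordinates of W: (-21/37, 3/37, 55/37).
The three coordinates are negative, positive, positive; a point is interior exactly when all three are positive.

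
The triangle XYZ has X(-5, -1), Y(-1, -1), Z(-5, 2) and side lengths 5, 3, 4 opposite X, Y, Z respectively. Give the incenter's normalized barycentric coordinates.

The incenter has barycentric coordinates proportional to the opposite side lengths: (5 : 3 : 4).
Normalizing by 5+3+4 = 12 gives (5/12, 1/4, 1/3).

(5/12, 1/4, 1/3)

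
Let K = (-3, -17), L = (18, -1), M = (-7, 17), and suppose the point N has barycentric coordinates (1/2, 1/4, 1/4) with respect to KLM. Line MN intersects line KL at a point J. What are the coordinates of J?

Line MN meets KL where the M-coordinate vanishes; zeroing N's M-weight and renormalizing leaves K, L-weights 1/2 : 1/4 → (2/3, 1/3).
So J = (2/3)·K + (1/3)·L = (4, -35/3).

(4, -35/3)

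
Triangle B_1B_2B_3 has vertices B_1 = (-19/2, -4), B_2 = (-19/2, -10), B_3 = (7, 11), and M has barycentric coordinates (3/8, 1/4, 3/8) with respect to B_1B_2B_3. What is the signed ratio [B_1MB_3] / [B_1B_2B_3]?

1/4

The signed ratio [B_1MB_3]/[B_1B_2B_3] equals the barycentric coordinate of M at vertex B_2, which is 1/4.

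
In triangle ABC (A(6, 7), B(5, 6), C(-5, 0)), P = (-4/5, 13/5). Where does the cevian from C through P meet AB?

(11/2, 13/2)

Barycentric coordinates of P with respect to ABC: (1/5, 1/5, 3/5).
On side AB the C-coordinate is zero; dropping P's C-weight 3/5 and renormalizing the remaining 1/5 : 1/5 gives weights 1/2, 1/2 on A, B.
Q = (1/2)·(6, 7) + (1/2)·(5, 6) = (11/2, 13/2).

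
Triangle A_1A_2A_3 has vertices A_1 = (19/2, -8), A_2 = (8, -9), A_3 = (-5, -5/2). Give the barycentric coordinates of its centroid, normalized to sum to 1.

The centroid is the average of the vertices, so each weight is 1/3.

(1/3, 1/3, 1/3)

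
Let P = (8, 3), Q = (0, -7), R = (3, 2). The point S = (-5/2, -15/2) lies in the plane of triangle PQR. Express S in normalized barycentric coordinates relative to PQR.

(-1/2, 1, 1/2)

Signed area of the reference triangle: [PQR] = ½·(8·(-7−2) + 0·(2−3) + 3·(3−(-7))) = ½·(-72 + 0 + 30) = -21.
[SQR] = ½·((-5/2)·(-7−2) + 0·(2−(-15/2)) + 3·(-15/2−(-7))) = ½·(45/2 + 0 − 3/2) = 21/2, so the P-coordinate is (21/2)/(-21) = -1/2.
[PSR] = ½·(8·(-15/2−2) + (-5/2)·(2−3) + 3·(3−(-15/2))) = ½·(-76 + 5/2 + 63/2) = -21, so the Q-coordinate is 1.
[PQS] = ½·(8·(-7−(-15/2)) + 0·(-15/2−3) + (-5/2)·(3−(-7))) = ½·(4 + 0 − 25) = -21/2, so the R-coordinate is 1/2.
Check: -1/2 + 1 + 1/2 = 1.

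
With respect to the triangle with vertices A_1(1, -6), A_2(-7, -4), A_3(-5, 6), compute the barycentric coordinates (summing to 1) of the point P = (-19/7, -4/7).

(3/7, 1/7, 3/7)

Signed area of the reference triangle: [A_1A_2A_3] = ½·(1·(-4−6) + (-7)·(6−(-6)) + (-5)·(-6−(-4))) = ½·(-10 − 84 + 10) = -42.
[PA_2A_3] = ½·((-19/7)·(-4−6) + (-7)·(6−(-4/7)) + (-5)·(-4/7−(-4))) = ½·(190/7 − 46 − 120/7) = -18, so the A_1-coordinate is (-18)/(-42) = 3/7.
[A_1PA_3] = ½·(1·(-4/7−6) + (-19/7)·(6−(-6)) + (-5)·(-6−(-4/7))) = ½·(-46/7 − 228/7 + 190/7) = -6, so the A_2-coordinate is 1/7.
[A_1A_2P] = ½·(1·(-4−(-4/7)) + (-7)·(-4/7−(-6)) + (-19/7)·(-6−(-4))) = ½·(-24/7 − 38 + 38/7) = -18, so the A_3-coordinate is 3/7.
Check: 3/7 + 1/7 + 3/7 = 1.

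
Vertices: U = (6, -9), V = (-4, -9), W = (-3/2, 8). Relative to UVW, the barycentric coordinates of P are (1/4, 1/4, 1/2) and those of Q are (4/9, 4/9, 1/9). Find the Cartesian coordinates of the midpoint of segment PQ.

(17/72, -137/36)

Barycentric coordinates of the midpoint are the average: (25/72, 25/72, 11/36).
Converting: (25/72)·U + (25/72)·V + (11/36)·W = (17/72, -137/36).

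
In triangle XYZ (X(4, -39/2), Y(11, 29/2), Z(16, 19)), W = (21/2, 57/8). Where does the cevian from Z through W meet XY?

Barycentric coordinates of W with respect to XYZ: (1/4, 1/2, 1/4).
On side XY the Z-coordinate is zero; dropping W's Z-weight 1/4 and renormalizing the remaining 1/4 : 1/2 gives weights 1/3, 2/3 on X, Y.
V = (1/3)·(4, -39/2) + (2/3)·(11, 29/2) = (26/3, 19/6).

(26/3, 19/6)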